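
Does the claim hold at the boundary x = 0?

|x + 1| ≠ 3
x = 0: LHS = |0 + 1| = |1| = 1; 1 ≠ 3 — holds

The relation is satisfied at x = 0.

Answer: Yes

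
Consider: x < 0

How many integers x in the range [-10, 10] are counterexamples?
Counterexamples in [-10, 10]: {0, 1, 2, 3, 4, 5, 6, 7, 8, 9, 10}.

Counting them gives 11 values.

Answer: 11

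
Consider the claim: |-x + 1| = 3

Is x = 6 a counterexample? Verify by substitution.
Substitute x = 6 into the relation:
x = 6: LHS = |-6 + 1| = |-5| = 5; 5 = 3 — FAILS

Since the claim fails at x = 6, this value is a counterexample.

Answer: Yes, x = 6 is a counterexample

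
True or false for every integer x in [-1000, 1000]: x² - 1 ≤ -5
The claim fails at x = 0:
x = 0: LHS = 0² - 1 = -1; -1 ≤ -5 — FAILS

Because a single integer refutes it, the statement is false.

Answer: False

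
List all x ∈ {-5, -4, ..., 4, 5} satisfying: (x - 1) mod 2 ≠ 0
Holds for: {-4, -2, 0, 2, 4}
Fails for: {-5, -3, -1, 1, 3, 5}

Answer: {-4, -2, 0, 2, 4}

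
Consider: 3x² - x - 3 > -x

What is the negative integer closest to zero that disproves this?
Testing negative integers from -1 downward:
x = -1: LHS = 3·(-1)² - (-1) - 3 = 1, RHS = -(-1) = 1; 1 > 1 — FAILS  ← closest negative counterexample to 0

Answer: x = -1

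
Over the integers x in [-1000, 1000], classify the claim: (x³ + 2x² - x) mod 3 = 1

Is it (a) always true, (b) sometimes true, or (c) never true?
For a polynomial with integer coefficients, its value mod 3 depends only on x mod 3, so it suffices to check one representative of each residue class, x = 0, 1, 2:
x = 0: LHS = (0³ + 2·0² - 0) mod 3 = 0 mod 3 = 0; 0 = 1 — FAILS
x = 1: LHS = (1³ + 2·1² - 1) mod 3 = 2 mod 3 = 2; 2 = 1 — FAILS
x = 2: LHS = (2³ + 2·2² - 2) mod 3 = 14 mod 3 = 2; 2 = 1 — FAILS
The relation fails in every residue class, so the claimed relation (=) fails for every integer in [-1000, 1000].

No integer in the range satisfies it.

Answer: Never true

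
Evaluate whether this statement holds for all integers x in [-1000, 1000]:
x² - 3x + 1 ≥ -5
Over all integers in [-1000, 1000], LHS − RHS is smallest at x = 1, where it equals 4:
x = 1: LHS = 1² - 3·1 + 1 = -1; -1 ≥ -5 — holds
At the ends of the range:
x = -1000: LHS = (-1000)² - 3·(-1000) + 1 = 1003001; 1003001 ≥ -5 — holds
x = 1000: LHS = 1000² - 3·1000 + 1 = 997001; 997001 ≥ -5 — holds
Hence LHS − RHS is never negative, i.e. LHS ≥ RHS throughout, so the relation holds for every integer in [-1000, 1000].

No counterexample exists.

Answer: True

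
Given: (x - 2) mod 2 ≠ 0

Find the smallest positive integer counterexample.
Testing positive integers:
x = 1: LHS = (1 - 2) mod 2 = (-1) mod 2 = 1; 1 ≠ 0 — holds
x = 2: LHS = (2 - 2) mod 2 = 0 mod 2 = 0; 0 ≠ 0 — FAILS  ← smallest positive counterexample

Answer: x = 2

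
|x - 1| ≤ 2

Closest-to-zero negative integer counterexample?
Testing negative integers from -1 downward:
x = -1: LHS = |(-1) - 1| = |-2| = 2; 2 ≤ 2 — holds
x = -2: LHS = |(-2) - 1| = |-3| = 3; 3 ≤ 2 — FAILS  ← closest negative counterexample to 0

Answer: x = -2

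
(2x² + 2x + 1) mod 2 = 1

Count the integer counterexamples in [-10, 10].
For a polynomial with integer coefficients, its value mod 2 depends only on x mod 2, so it suffices to check one representative of each residue class, x = 0, 1:
x = 0: LHS = (2·0² + 2·0 + 1) mod 2 = 1 mod 2 = 1; 1 = 1 — holds
x = 1: LHS = (2·1² + 2·1 + 1) mod 2 = 5 mod 2 = 1; 1 = 1 — holds
The relation holds in every residue class, so the relation holds for every integer in [-10, 10].

No counterexample appears in that range.

Answer: 0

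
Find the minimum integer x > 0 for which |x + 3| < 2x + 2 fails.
Testing positive integers:
x = 1: LHS = |1 + 3| = |4| = 4, RHS = 2·1 + 2 = 4; 4 < 4 — FAILS  ← smallest positive counterexample

Answer: x = 1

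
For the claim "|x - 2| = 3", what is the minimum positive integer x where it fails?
Testing positive integers:
x = 1: LHS = |1 - 2| = |-1| = 1; 1 = 3 — FAILS  ← smallest positive counterexample

Answer: x = 1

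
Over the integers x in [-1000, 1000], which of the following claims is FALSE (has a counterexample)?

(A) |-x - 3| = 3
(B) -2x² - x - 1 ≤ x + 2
(A) x = 1: LHS = |-1 - 3| = |-4| = 4; 4 = 3 — FAILS

(B) Over all integers in [-1000, 1000], LHS − RHS is largest at x = 0, where it equals -3:
x = 0: LHS = -2·0² - 0 - 1 = -1, RHS = 0 + 2 = 2; -1 ≤ 2 — holds
At the ends of the range:
x = -1000: LHS = -2·(-1000)² - (-1000) - 1 = -1999001, RHS = (-1000) + 2 = -998; -1999001 ≤ -998 — holds
x = 1000: LHS = -2·1000² - 1000 - 1 = -2001001, RHS = 1000 + 2 = 1002; -2001001 ≤ 1002 — holds
Hence LHS − RHS is never positive, i.e. LHS ≤ RHS throughout, so the relation holds for every integer in [-1000, 1000].

Only (A) has a counterexample.

Answer: A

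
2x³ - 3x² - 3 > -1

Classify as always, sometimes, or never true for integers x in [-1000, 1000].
Holds at x = 2: LHS = 2·2³ - 3·2² - 3 = 1; 1 > -1 — holds
Fails at x = 0: LHS = 2·0³ - 3·0² - 3 = -3; -3 > -1 — FAILS
It is satisfied by some integers in the range but not all.

Answer: Sometimes true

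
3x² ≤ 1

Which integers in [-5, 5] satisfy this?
Holds for: {0}
Fails for: {-5, -4, -3, -2, -1, 1, 2, 3, 4, 5}

Answer: {0}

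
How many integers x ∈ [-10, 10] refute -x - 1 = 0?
Counterexamples in [-10, 10]: {-10, -9, -8, -7, -6, -5, -4, -3, -2, 0, 1, 2, 3, 4, 5, 6, 7, 8, 9, 10}.

Counting them gives 20 values.

Answer: 20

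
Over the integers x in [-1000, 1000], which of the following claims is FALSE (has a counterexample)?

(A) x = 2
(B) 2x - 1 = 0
(A) x = 0: 0 = 2 — FAILS
(B) x = 0: LHS = 2·0 - 1 = -1; -1 = 0 — FAILS

Answer: Both A and B are false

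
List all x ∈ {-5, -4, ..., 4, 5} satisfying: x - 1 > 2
Holds for: {4, 5}
Fails for: {-5, -4, -3, -2, -1, 0, 1, 2, 3}

Answer: {4, 5}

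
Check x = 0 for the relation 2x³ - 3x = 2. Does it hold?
x = 0: LHS = 2·0³ - 3·0 = 0; 0 = 2 — FAILS

The relation fails at x = 0, so x = 0 is a counterexample.

Answer: No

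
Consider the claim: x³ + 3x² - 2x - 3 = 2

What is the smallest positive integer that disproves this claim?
Testing positive integers:
x = 1: LHS = 1³ + 3·1² - 2·1 - 3 = -1; -1 = 2 — FAILS  ← smallest positive counterexample

Answer: x = 1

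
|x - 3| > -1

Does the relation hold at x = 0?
x = 0: LHS = |0 - 3| = |-3| = 3; 3 > -1 — holds

The relation is satisfied at x = 0.

Answer: Yes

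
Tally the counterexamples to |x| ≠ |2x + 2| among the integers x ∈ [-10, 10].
Counterexamples in [-10, 10]: {-2}.

Counting them gives 1 values.

Answer: 1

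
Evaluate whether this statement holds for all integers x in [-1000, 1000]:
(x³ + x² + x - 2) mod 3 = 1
The claim fails at x = -1:
x = -1: LHS = ((-1)³ + (-1)² + (-1) - 2) mod 3 = (-3) mod 3 = 0; 0 = 1 — FAILS

Because a single integer refutes it, the statement is false.

Answer: False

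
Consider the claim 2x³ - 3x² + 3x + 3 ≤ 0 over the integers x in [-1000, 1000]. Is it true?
The claim fails at x = 0:
x = 0: LHS = 2·0³ - 3·0² + 3·0 + 3 = 3; 3 ≤ 0 — FAILS

Because a single integer refutes it, the statement is false.

Answer: False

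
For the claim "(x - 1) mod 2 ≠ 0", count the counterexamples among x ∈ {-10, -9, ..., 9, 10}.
Counterexamples in [-10, 10]: {-9, -7, -5, -3, -1, 1, 3, 5, 7, 9}.

Counting them gives 10 values.

Answer: 10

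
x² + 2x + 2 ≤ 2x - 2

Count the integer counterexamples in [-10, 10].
Counterexamples in [-10, 10]: {-10, -9, -8, -7, -6, -5, -4, -3, -2, -1, 0, 1, 2, 3, 4, 5, 6, 7, 8, 9, 10}.

Counting them gives 21 values.

Answer: 21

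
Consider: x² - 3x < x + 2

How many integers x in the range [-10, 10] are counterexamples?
Counterexamples in [-10, 10]: {-10, -9, -8, -7, -6, -5, -4, -3, -2, -1, 5, 6, 7, 8, 9, 10}.

Counting them gives 16 values.

Answer: 16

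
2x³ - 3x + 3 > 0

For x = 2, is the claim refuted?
Substitute x = 2 into the relation:
x = 2: LHS = 2·2³ - 3·2 + 3 = 13; 13 > 0 — holds

The claim holds here, so x = 2 is not a counterexample. (A counterexample exists elsewhere, e.g. x = -2.)

Answer: No, x = 2 is not a counterexample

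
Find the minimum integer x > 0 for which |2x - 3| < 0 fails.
Testing positive integers:
x = 1: LHS = |2·1 - 3| = |-1| = 1; 1 < 0 — FAILS  ← smallest positive counterexample

Answer: x = 1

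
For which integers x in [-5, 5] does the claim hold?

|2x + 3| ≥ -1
An absolute value is never negative, so the left side is ≥ 0 for every x, while the right side is -1. Tightest case in [-5, 5] is x = -1:
x = -1: LHS = |2·(-1) + 3| = |1| = 1; 1 ≥ -1 — holds
Hence LHS − RHS is never negative, i.e. LHS ≥ RHS throughout, so the relation holds for every integer in [-5, 5].

Answer: All integers in [-5, 5]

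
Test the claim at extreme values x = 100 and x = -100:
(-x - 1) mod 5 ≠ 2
x = 100: LHS = (-100 - 1) mod 5 = (-101) mod 5 = 4; 4 ≠ 2 — holds
x = -100: LHS = (-(-100) - 1) mod 5 = 99 mod 5 = 4; 4 ≠ 2 — holds

Answer: Yes, holds for both x = 100 and x = -100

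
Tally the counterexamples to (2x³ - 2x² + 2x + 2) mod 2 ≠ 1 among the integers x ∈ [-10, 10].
For a polynomial with integer coefficients, its value mod 2 depends only on x mod 2, so it suffices to check one representative of each residue class, x = 0, 1:
x = 0: LHS = (2·0³ - 2·0² + 2·0 + 2) mod 2 = 2 mod 2 = 0; 0 ≠ 1 — holds
x = 1: LHS = (2·1³ - 2·1² + 2·1 + 2) mod 2 = 4 mod 2 = 0; 0 ≠ 1 — holds
The relation holds in every residue class, so the relation holds for every integer in [-10, 10].

No counterexample appears in that range.

Answer: 0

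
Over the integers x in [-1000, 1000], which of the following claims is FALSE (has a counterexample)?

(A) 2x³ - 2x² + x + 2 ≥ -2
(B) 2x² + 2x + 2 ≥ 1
(A) x = -1: LHS = 2·(-1)³ - 2·(-1)² + (-1) + 2 = -3; -3 ≥ -2 — FAILS

(B) Over all integers in [-1000, 1000], LHS − RHS is smallest at x = 0, where it equals 1:
x = 0: LHS = 2·0² + 2·0 + 2 = 2; 2 ≥ 1 — holds
At the ends of the range:
x = -1000: LHS = 2·(-1000)² + 2·(-1000) + 2 = 1998002; 1998002 ≥ 1 — holds
x = 1000: LHS = 2·1000² + 2·1000 + 2 = 2002002; 2002002 ≥ 1 — holds
Hence LHS − RHS is never negative, i.e. LHS ≥ RHS throughout, so the relation holds for every integer in [-1000, 1000].

Only (A) has a counterexample.

Answer: A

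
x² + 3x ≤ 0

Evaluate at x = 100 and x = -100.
x = 100: LHS = 100² + 3·100 = 10300; 10300 ≤ 0 — FAILS
x = -100: LHS = (-100)² + 3·(-100) = 9700; 9700 ≤ 0 — FAILS

Answer: No, fails for both x = 100 and x = -100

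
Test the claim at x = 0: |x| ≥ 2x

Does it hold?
x = 0: LHS = |0| = 0, RHS = 2·0 = 0; 0 ≥ 0 — holds

The relation is satisfied at x = 0.

Answer: Yes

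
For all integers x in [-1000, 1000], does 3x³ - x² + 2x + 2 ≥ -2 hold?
The claim fails at x = -1:
x = -1: LHS = 3·(-1)³ - (-1)² + 2·(-1) + 2 = -4; -4 ≥ -2 — FAILS

Because a single integer refutes it, the statement is false.

Answer: False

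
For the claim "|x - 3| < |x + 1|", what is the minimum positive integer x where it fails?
Testing positive integers:
x = 1: LHS = |1 - 3| = |-2| = 2, RHS = |1 + 1| = |2| = 2; 2 < 2 — FAILS  ← smallest positive counterexample

Answer: x = 1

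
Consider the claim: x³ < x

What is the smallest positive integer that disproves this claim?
Testing positive integers:
x = 1: LHS = 1³ = 1; 1 < 1 — FAILS  ← smallest positive counterexample

Answer: x = 1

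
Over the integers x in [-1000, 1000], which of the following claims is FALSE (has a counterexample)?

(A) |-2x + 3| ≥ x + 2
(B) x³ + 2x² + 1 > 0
(A) x = 1: LHS = |-2·1 + 3| = |1| = 1, RHS = 1 + 2 = 3; 1 ≥ 3 — FAILS
(B) x = -3: LHS = (-3)³ + 2·(-3)² + 1 = -8; -8 > 0 — FAILS

Answer: Both A and B are false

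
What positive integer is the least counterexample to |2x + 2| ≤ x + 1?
Testing positive integers:
x = 1: LHS = |2·1 + 2| = |4| = 4, RHS = 1 + 1 = 2; 4 ≤ 2 — FAILS  ← smallest positive counterexample

Answer: x = 1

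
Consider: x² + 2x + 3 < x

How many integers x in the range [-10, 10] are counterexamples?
Counterexamples in [-10, 10]: {-10, -9, -8, -7, -6, -5, -4, -3, -2, -1, 0, 1, 2, 3, 4, 5, 6, 7, 8, 9, 10}.

Counting them gives 21 values.

Answer: 21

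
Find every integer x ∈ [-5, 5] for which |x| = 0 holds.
Holds for: {0}
Fails for: {-5, -4, -3, -2, -1, 1, 2, 3, 4, 5}

Answer: {0}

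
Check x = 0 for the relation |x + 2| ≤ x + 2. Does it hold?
x = 0: LHS = |0 + 2| = |2| = 2, RHS = 0 + 2 = 2; 2 ≤ 2 — holds

The relation is satisfied at x = 0.

Answer: Yes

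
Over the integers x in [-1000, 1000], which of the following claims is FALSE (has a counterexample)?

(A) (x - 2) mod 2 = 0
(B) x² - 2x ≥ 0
(A) x = 1: LHS = (1 - 2) mod 2 = (-1) mod 2 = 1; 1 = 0 — FAILS
(B) x = 1: LHS = 1² - 2·1 = -1; -1 ≥ 0 — FAILS

Answer: Both A and B are false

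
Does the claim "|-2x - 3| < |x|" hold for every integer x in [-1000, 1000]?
The claim fails at x = 0:
x = 0: LHS = |-2·0 - 3| = |-3| = 3, RHS = |0| = 0; 3 < 0 — FAILS

Because a single integer refutes it, the statement is false.

Answer: False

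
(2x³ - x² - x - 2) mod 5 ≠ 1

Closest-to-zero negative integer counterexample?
Testing negative integers from -1 downward:
x = -1: LHS = (2·(-1)³ - (-1)² - (-1) - 2) mod 5 = (-4) mod 5 = 1; 1 ≠ 1 — FAILS  ← closest negative counterexample to 0

Answer: x = -1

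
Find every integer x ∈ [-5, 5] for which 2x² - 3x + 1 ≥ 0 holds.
Over all integers in [-5, 5], LHS − RHS is smallest at x = 1, where it equals 0:
x = 1: LHS = 2·1² - 3·1 + 1 = 0; 0 ≥ 0 — holds
At the ends of the range:
x = -5: LHS = 2·(-5)² - 3·(-5) + 1 = 66; 66 ≥ 0 — holds
x = 5: LHS = 2·5² - 3·5 + 1 = 36; 36 ≥ 0 — holds
Hence LHS − RHS is never negative, i.e. LHS ≥ RHS throughout, so the relation holds for every integer in [-5, 5].

Answer: All integers in [-5, 5]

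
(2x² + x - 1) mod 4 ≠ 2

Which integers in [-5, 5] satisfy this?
Holds for: {-5, -4, -2, -1, 0, 2, 3, 4}
Fails for: {-3, 1, 5}

Answer: {-5, -4, -2, -1, 0, 2, 3, 4}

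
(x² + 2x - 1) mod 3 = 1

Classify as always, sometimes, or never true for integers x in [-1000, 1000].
Holds at x = -1: LHS = ((-1)² + 2·(-1) - 1) mod 3 = (-2) mod 3 = 1; 1 = 1 — holds
Fails at x = 0: LHS = (0² + 2·0 - 1) mod 3 = (-1) mod 3 = 2; 2 = 1 — FAILS
It is satisfied by some integers in the range but not all.

Answer: Sometimes true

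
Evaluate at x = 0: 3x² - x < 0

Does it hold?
x = 0: LHS = 3·0² - 0 = 0; 0 < 0 — FAILS

The relation fails at x = 0, so x = 0 is a counterexample.

Answer: No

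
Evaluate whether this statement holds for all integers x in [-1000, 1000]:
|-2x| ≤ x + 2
The claim fails at x = -1:
x = -1: LHS = |-2·(-1)| = |2| = 2, RHS = (-1) + 2 = 1; 2 ≤ 1 — FAILS

Because a single integer refutes it, the statement is false.

Answer: False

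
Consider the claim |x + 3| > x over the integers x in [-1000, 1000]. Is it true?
Over all integers in [-1000, 1000], LHS − RHS is smallest at x = 0, where it equals 3:
x = 0: LHS = |0 + 3| = |3| = 3; 3 > 0 — holds
At the ends of the range:
x = -1000: LHS = |(-1000) + 3| = |-997| = 997; 997 > -1000 — holds
x = 1000: LHS = |1000 + 3| = |1003| = 1003; 1003 > 1000 — holds
Hence LHS − RHS is never zero or negative, i.e. LHS > RHS throughout, so the relation holds for every integer in [-1000, 1000].

No counterexample exists.

Answer: True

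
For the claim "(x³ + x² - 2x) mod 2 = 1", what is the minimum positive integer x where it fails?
Testing positive integers:
x = 1: LHS = (1³ + 1² - 2·1) mod 2 = 0 mod 2 = 0; 0 = 1 — FAILS  ← smallest positive counterexample

Answer: x = 1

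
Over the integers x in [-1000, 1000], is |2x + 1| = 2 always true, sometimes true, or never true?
Track d = LHS − RHS over the integers in [-1000, 1000]. Equality would need d = 0, but d changes sign only between consecutive integers, jumping over 0:
x = -2: LHS = |2·(-2) + 1| = |-3| = 3; 3 = 2 — FAILS  (d = 1)
x = -1: LHS = |2·(-1) + 1| = |-1| = 1; 1 = 2 — FAILS  (d = -1)
x = 0: LHS = |2·0 + 1| = |1| = 1; 1 = 2 — FAILS  (d = -1)
x = 1: LHS = |2·1 + 1| = |3| = 3; 3 = 2 — FAILS  (d = 1)
Away from these crossings d keeps a constant sign, and checking every integer in [-1000, 1000] confirms d ≠ 0 throughout. Hence the two sides are never equal, so the claimed relation (=) fails for every integer in [-1000, 1000].

No integer in the range satisfies it.

Answer: Never true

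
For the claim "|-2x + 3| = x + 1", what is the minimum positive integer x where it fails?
Testing positive integers:
x = 1: LHS = |-2·1 + 3| = |1| = 1, RHS = 1 + 1 = 2; 1 = 2 — FAILS  ← smallest positive counterexample

Answer: x = 1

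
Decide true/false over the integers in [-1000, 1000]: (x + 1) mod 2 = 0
The claim fails at x = 0:
x = 0: LHS = (0 + 1) mod 2 = 1 mod 2 = 1; 1 = 0 — FAILS

Because a single integer refutes it, the statement is false.

Answer: False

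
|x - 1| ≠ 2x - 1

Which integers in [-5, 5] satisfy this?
Track d = LHS − RHS over the integers in [-5, 5]. Equality would need d = 0, but d changes sign only between consecutive integers, jumping over 0:
x = 0: LHS = |0 - 1| = |-1| = 1, RHS = 2·0 - 1 = -1; 1 ≠ -1 — holds  (d = 2)
x = 1: LHS = |1 - 1| = |0| = 0, RHS = 2·1 - 1 = 1; 0 ≠ 1 — holds  (d = -1)
Away from these crossings d keeps a constant sign, and checking every integer in [-5, 5] confirms d ≠ 0 throughout. Hence the two sides are never equal, so the relation holds for every integer in [-5, 5].

Answer: All integers in [-5, 5]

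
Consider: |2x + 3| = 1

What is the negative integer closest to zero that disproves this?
Testing negative integers from -1 downward:
x = -1: LHS = |2·(-1) + 3| = |1| = 1; 1 = 1 — holds
x = -2: LHS = |2·(-2) + 3| = |-1| = 1; 1 = 1 — holds
x = -3: LHS = |2·(-3) + 3| = |-3| = 3; 3 = 1 — FAILS  ← closest negative counterexample to 0

Answer: x = -3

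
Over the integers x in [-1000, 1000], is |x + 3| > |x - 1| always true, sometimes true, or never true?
Holds at x = 0: LHS = |0 + 3| = |3| = 3, RHS = |0 - 1| = |-1| = 1; 3 > 1 — holds
Fails at x = -1: LHS = |(-1) + 3| = |2| = 2, RHS = |(-1) - 1| = |-2| = 2; 2 > 2 — FAILS
It is satisfied by some integers in the range but not all.

Answer: Sometimes true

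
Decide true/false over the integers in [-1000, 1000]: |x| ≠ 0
The claim fails at x = 0:
x = 0: LHS = |0| = 0; 0 ≠ 0 — FAILS

Because a single integer refutes it, the statement is false.

Answer: False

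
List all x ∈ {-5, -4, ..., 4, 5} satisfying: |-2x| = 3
Track d = LHS − RHS over the integers in [-5, 5]. Equality would need d = 0, but d changes sign only between consecutive integers, jumping over 0:
x = -2: LHS = |-2·(-2)| = |4| = 4; 4 = 3 — FAILS  (d = 1)
x = -1: LHS = |-2·(-1)| = |2| = 2; 2 = 3 — FAILS  (d = -1)
x = 1: LHS = |-2·1| = |-2| = 2; 2 = 3 — FAILS  (d = -1)
x = 2: LHS = |-2·2| = |-4| = 4; 4 = 3 — FAILS  (d = 1)
Away from these crossings d keeps a constant sign, and checking every integer in [-5, 5] confirms d ≠ 0 throughout. Hence the two sides are never equal, so the claimed relation (=) fails for every integer in [-5, 5].

Answer: None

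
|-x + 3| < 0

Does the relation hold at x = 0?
x = 0: LHS = |-0 + 3| = |3| = 3; 3 < 0 — FAILS

The relation fails at x = 0, so x = 0 is a counterexample.

Answer: No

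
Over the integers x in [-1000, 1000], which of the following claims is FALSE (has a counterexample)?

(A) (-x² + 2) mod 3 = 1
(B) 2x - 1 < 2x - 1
(A) x = 0: LHS = (-0² + 2) mod 3 = 2 mod 3 = 2; 2 = 1 — FAILS
(B) x = 0: LHS = 2·0 - 1 = -1, RHS = 2·0 - 1 = -1; -1 < -1 — FAILS

Answer: Both A and B are false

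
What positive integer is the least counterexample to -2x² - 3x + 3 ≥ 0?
Testing positive integers:
x = 1: LHS = -2·1² - 3·1 + 3 = -2; -2 ≥ 0 — FAILS  ← smallest positive counterexample

Answer: x = 1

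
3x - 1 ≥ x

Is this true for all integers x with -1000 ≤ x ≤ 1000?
The claim fails at x = 0:
x = 0: LHS = 3·0 - 1 = -1; -1 ≥ 0 — FAILS

Because a single integer refutes it, the statement is false.

Answer: False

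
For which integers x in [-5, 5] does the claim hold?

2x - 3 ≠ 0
Track d = LHS − RHS over the integers in [-5, 5]. Equality would need d = 0, but d changes sign only between consecutive integers, jumping over 0:
x = 1: LHS = 2·1 - 3 = -1; -1 ≠ 0 — holds  (d = -1)
x = 2: LHS = 2·2 - 3 = 1; 1 ≠ 0 — holds  (d = 1)
Away from these crossings d keeps a constant sign, and checking every integer in [-5, 5] confirms d ≠ 0 throughout. Hence the two sides are never equal, so the relation holds for every integer in [-5, 5].

Answer: All integers in [-5, 5]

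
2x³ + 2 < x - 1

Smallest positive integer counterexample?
Testing positive integers:
x = 1: LHS = 2·1³ + 2 = 4, RHS = 1 - 1 = 0; 4 < 0 — FAILS  ← smallest positive counterexample

Answer: x = 1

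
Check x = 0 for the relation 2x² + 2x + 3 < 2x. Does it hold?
x = 0: LHS = 2·0² + 2·0 + 3 = 3, RHS = 2·0 = 0; 3 < 0 — FAILS

The relation fails at x = 0, so x = 0 is a counterexample.

Answer: No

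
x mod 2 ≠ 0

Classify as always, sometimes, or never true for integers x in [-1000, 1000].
Holds at x = 1: LHS = 1 mod 2 = 1; 1 ≠ 0 — holds
Fails at x = 0: LHS = 0 mod 2 = 0; 0 ≠ 0 — FAILS
It is satisfied by some integers in the range but not all.

Answer: Sometimes true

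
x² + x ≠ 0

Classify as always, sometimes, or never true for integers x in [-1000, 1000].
Holds at x = 1: LHS = 1² + 1 = 2; 2 ≠ 0 — holds
Fails at x = 0: LHS = 0² + 0 = 0; 0 ≠ 0 — FAILS
It is satisfied by some integers in the range but not all.

Answer: Sometimes true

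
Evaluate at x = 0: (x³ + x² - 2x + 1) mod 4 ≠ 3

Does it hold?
x = 0: LHS = (0³ + 0² - 2·0 + 1) mod 4 = 1 mod 4 = 1; 1 ≠ 3 — holds

The relation is satisfied at x = 0.

Answer: Yes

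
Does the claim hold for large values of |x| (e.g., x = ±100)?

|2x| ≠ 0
x = 100: LHS = |2·100| = |200| = 200; 200 ≠ 0 — holds
x = -100: LHS = |2·(-100)| = |-200| = 200; 200 ≠ 0 — holds

Answer: Yes, holds for both x = 100 and x = -100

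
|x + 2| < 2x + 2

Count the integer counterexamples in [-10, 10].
Counterexamples in [-10, 10]: {-10, -9, -8, -7, -6, -5, -4, -3, -2, -1, 0}.

Counting them gives 11 values.

Answer: 11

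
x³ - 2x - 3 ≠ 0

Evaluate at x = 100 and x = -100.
x = 100: LHS = 100³ - 2·100 - 3 = 999797; 999797 ≠ 0 — holds
x = -100: LHS = (-100)³ - 2·(-100) - 3 = -999803; -999803 ≠ 0 — holds

Answer: Yes, holds for both x = 100 and x = -100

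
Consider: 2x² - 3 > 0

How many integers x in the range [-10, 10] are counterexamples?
Counterexamples in [-10, 10]: {-1, 0, 1}.

Counting them gives 3 values.

Answer: 3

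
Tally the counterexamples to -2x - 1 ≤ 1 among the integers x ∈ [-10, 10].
Counterexamples in [-10, 10]: {-10, -9, -8, -7, -6, -5, -4, -3, -2}.

Counting them gives 9 values.

Answer: 9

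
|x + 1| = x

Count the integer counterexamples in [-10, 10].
Counterexamples in [-10, 10]: {-10, -9, -8, -7, -6, -5, -4, -3, -2, -1, 0, 1, 2, 3, 4, 5, 6, 7, 8, 9, 10}.

Counting them gives 21 values.

Answer: 21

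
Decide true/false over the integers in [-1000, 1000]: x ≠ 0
The claim fails at x = 0:
x = 0: 0 ≠ 0 — FAILS

Because a single integer refutes it, the statement is false.

Answer: False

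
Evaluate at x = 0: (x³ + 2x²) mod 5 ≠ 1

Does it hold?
x = 0: LHS = (0³ + 2·0²) mod 5 = 0 mod 5 = 0; 0 ≠ 1 — holds

The relation is satisfied at x = 0.

Answer: Yes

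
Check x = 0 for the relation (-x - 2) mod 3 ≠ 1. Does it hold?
x = 0: LHS = (-0 - 2) mod 3 = (-2) mod 3 = 1; 1 ≠ 1 — FAILS

The relation fails at x = 0, so x = 0 is a counterexample.

Answer: No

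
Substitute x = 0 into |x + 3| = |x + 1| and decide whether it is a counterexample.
Substitute x = 0 into the relation:
x = 0: LHS = |0 + 3| = |3| = 3, RHS = |0 + 1| = |1| = 1; 3 = 1 — FAILS

Since the claim fails at x = 0, this value is a counterexample.

Answer: Yes, x = 0 is a counterexample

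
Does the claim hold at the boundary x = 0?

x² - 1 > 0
x = 0: LHS = 0² - 1 = -1; -1 > 0 — FAILS

The relation fails at x = 0, so x = 0 is a counterexample.

Answer: No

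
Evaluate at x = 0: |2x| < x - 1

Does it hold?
x = 0: LHS = |2·0| = |0| = 0, RHS = 0 - 1 = -1; 0 < -1 — FAILS

The relation fails at x = 0, so x = 0 is a counterexample.

Answer: No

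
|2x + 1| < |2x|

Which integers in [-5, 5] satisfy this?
Holds for: {-5, -4, -3, -2, -1}
Fails for: {0, 1, 2, 3, 4, 5}

Answer: {-5, -4, -3, -2, -1}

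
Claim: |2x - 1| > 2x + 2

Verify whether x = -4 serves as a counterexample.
Substitute x = -4 into the relation:
x = -4: LHS = |2·(-4) - 1| = |-9| = 9, RHS = 2·(-4) + 2 = -6; 9 > -6 — holds

The claim holds here, so x = -4 is not a counterexample. (A counterexample exists elsewhere, e.g. x = 0.)

Answer: No, x = -4 is not a counterexample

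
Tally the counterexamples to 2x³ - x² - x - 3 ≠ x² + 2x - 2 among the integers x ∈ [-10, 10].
Track d = LHS − RHS over the integers in [-10, 10]. Equality would need d = 0, but d changes sign only between consecutive integers, jumping over 0:
x = 1: LHS = 2·1³ - 1² - 1 - 3 = -3, RHS = 1² + 2·1 - 2 = 1; -3 ≠ 1 — holds  (d = -4)
x = 2: LHS = 2·2³ - 2² - 2 - 3 = 7, RHS = 2² + 2·2 - 2 = 6; 7 ≠ 6 — holds  (d = 1)
Away from these crossings d keeps a constant sign, and checking every integer in [-10, 10] confirms d ≠ 0 throughout. Hence the two sides are never equal, so the relation holds for every integer in [-10, 10].

No counterexample appears in that range.

Answer: 0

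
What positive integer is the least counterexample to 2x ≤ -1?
Testing positive integers:
x = 1: LHS = 2·1 = 2; 2 ≤ -1 — FAILS  ← smallest positive counterexample

Answer: x = 1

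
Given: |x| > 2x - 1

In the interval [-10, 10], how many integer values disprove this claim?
Counterexamples in [-10, 10]: {1, 2, 3, 4, 5, 6, 7, 8, 9, 10}.

Counting them gives 10 values.

Answer: 10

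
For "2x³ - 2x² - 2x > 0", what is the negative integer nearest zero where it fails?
Testing negative integers from -1 downward:
x = -1: LHS = 2·(-1)³ - 2·(-1)² - 2·(-1) = -2; -2 > 0 — FAILS  ← closest negative counterexample to 0

Answer: x = -1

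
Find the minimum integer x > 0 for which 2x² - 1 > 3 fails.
Testing positive integers:
x = 1: LHS = 2·1² - 1 = 1; 1 > 3 — FAILS  ← smallest positive counterexample

Answer: x = 1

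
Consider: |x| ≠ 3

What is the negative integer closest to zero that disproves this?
Testing negative integers from -1 downward:
x = -1: LHS = |-1| = 1; 1 ≠ 3 — holds
x = -2: LHS = |-2| = 2; 2 ≠ 3 — holds
x = -3: LHS = |-3| = 3; 3 ≠ 3 — FAILS  ← closest negative counterexample to 0

Answer: x = -3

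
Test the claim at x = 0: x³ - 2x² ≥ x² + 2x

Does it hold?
x = 0: LHS = 0³ - 2·0² = 0, RHS = 0² + 2·0 = 0; 0 ≥ 0 — holds

The relation is satisfied at x = 0.

Answer: Yes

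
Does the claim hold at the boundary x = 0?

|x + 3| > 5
x = 0: LHS = |0 + 3| = |3| = 3; 3 > 5 — FAILS

The relation fails at x = 0, so x = 0 is a counterexample.

Answer: No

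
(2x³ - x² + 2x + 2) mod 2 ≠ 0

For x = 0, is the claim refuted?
Substitute x = 0 into the relation:
x = 0: LHS = (2·0³ - 0² + 2·0 + 2) mod 2 = 2 mod 2 = 0; 0 ≠ 0 — FAILS

Since the claim fails at x = 0, this value is a counterexample.

Answer: Yes, x = 0 is a counterexample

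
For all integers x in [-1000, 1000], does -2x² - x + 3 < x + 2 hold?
The claim fails at x = 0:
x = 0: LHS = -2·0² - 0 + 3 = 3, RHS = 0 + 2 = 2; 3 < 2 — FAILS

Because a single integer refutes it, the statement is false.

Answer: False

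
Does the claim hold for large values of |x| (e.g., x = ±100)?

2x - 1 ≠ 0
x = 100: LHS = 2·100 - 1 = 199; 199 ≠ 0 — holds
x = -100: LHS = 2·(-100) - 1 = -201; -201 ≠ 0 — holds

Answer: Yes, holds for both x = 100 and x = -100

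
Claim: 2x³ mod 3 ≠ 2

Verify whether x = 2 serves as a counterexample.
Substitute x = 2 into the relation:
x = 2: LHS = (2·2³) mod 3 = 16 mod 3 = 1; 1 ≠ 2 — holds

The claim holds here, so x = 2 is not a counterexample. (A counterexample exists elsewhere, e.g. x = 1.)

Answer: No, x = 2 is not a counterexample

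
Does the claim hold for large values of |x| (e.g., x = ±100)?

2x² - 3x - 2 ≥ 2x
x = 100: LHS = 2·100² - 3·100 - 2 = 19698, RHS = 2·100 = 200; 19698 ≥ 200 — holds
x = -100: LHS = 2·(-100)² - 3·(-100) - 2 = 20298, RHS = 2·(-100) = -200; 20298 ≥ -200 — holds

Answer: Yes, holds for both x = 100 and x = -100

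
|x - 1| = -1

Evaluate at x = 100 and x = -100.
x = 100: LHS = |100 - 1| = |99| = 99; 99 = -1 — FAILS
x = -100: LHS = |(-100) - 1| = |-101| = 101; 101 = -1 — FAILS

Answer: No, fails for both x = 100 and x = -100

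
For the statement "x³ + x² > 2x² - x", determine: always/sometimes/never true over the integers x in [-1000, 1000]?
Holds at x = 1: LHS = 1³ + 1² = 2, RHS = 2·1² - 1 = 1; 2 > 1 — holds
Fails at x = 0: LHS = 0³ + 0² = 0, RHS = 2·0² - 0 = 0; 0 > 0 — FAILS
It is satisfied by some integers in the range but not all.

Answer: Sometimes true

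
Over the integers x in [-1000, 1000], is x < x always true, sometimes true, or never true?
Over all integers in [-1000, 1000], LHS − RHS is smallest at x = 0, where it equals 0:
x = 0: 0 < 0 — FAILS
At the ends of the range:
x = -1000: -1000 < -1000 — FAILS
x = 1000: 1000 < 1000 — FAILS
Hence LHS − RHS is never negative, i.e. LHS ≥ RHS throughout, so the claimed relation (<) fails for every integer in [-1000, 1000].

No integer in the range satisfies it.

Answer: Never true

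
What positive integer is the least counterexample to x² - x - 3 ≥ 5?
Testing positive integers:
x = 1: LHS = 1² - 1 - 3 = -3; -3 ≥ 5 — FAILS  ← smallest positive counterexample

Answer: x = 1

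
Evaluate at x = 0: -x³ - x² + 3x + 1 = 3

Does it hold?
x = 0: LHS = -0³ - 0² + 3·0 + 1 = 1; 1 = 3 — FAILS

The relation fails at x = 0, so x = 0 is a counterexample.

Answer: No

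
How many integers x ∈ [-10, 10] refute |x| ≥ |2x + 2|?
Counterexamples in [-10, 10]: {-10, -9, -8, -7, -6, -5, -4, -3, 0, 1, 2, 3, 4, 5, 6, 7, 8, 9, 10}.

Counting them gives 19 values.

Answer: 19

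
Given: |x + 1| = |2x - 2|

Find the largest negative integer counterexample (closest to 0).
Testing negative integers from -1 downward:
x = -1: LHS = |(-1) + 1| = |0| = 0, RHS = |2·(-1) - 2| = |-4| = 4; 0 = 4 — FAILS  ← closest negative counterexample to 0

Answer: x = -1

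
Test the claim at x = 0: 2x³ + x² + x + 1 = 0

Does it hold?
x = 0: LHS = 2·0³ + 0² + 0 + 1 = 1; 1 = 0 — FAILS

The relation fails at x = 0, so x = 0 is a counterexample.

Answer: No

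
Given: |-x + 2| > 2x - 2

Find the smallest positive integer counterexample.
Testing positive integers:
x = 1: LHS = |-1 + 2| = |1| = 1, RHS = 2·1 - 2 = 0; 1 > 0 — holds
x = 2: LHS = |-2 + 2| = |0| = 0, RHS = 2·2 - 2 = 2; 0 > 2 — FAILS  ← smallest positive counterexample

Answer: x = 2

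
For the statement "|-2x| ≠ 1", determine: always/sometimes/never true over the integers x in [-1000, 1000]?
Track d = LHS − RHS over the integers in [-1000, 1000]. Equality would need d = 0, but d changes sign only between consecutive integers, jumping over 0:
x = -1: LHS = |-2·(-1)| = |2| = 2; 2 ≠ 1 — holds  (d = 1)
x = 0: LHS = |-2·0| = |0| = 0; 0 ≠ 1 — holds  (d = -1)
x = 0: LHS = |-2·0| = |0| = 0; 0 ≠ 1 — holds  (d = -1)
x = 1: LHS = |-2·1| = |-2| = 2; 2 ≠ 1 — holds  (d = 1)
Away from these crossings d keeps a constant sign, and checking every integer in [-1000, 1000] confirms d ≠ 0 throughout. Hence the two sides are never equal, so the relation holds for every integer in [-1000, 1000].

No counterexample exists.

Answer: Always true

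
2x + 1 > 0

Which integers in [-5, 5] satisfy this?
Holds for: {0, 1, 2, 3, 4, 5}
Fails for: {-5, -4, -3, -2, -1}

Answer: {0, 1, 2, 3, 4, 5}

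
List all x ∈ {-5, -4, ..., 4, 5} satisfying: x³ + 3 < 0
Holds for: {-5, -4, -3, -2}
Fails for: {-1, 0, 1, 2, 3, 4, 5}

Answer: {-5, -4, -3, -2}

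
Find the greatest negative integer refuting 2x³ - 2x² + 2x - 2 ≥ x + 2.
Testing negative integers from -1 downward:
x = -1: LHS = 2·(-1)³ - 2·(-1)² + 2·(-1) - 2 = -8, RHS = (-1) + 2 = 1; -8 ≥ 1 — FAILS  ← closest negative counterexample to 0

Answer: x = -1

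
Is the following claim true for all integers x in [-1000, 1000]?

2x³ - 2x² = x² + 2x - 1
The claim fails at x = 0:
x = 0: LHS = 2·0³ - 2·0² = 0, RHS = 0² + 2·0 - 1 = -1; 0 = -1 — FAILS

Because a single integer refutes it, the statement is false.

Answer: False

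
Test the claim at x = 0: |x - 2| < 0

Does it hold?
x = 0: LHS = |0 - 2| = |-2| = 2; 2 < 0 — FAILS

The relation fails at x = 0, so x = 0 is a counterexample.

Answer: No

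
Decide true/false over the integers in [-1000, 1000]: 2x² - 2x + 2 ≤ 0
The claim fails at x = 0:
x = 0: LHS = 2·0² - 2·0 + 2 = 2; 2 ≤ 0 — FAILS

Because a single integer refutes it, the statement is false.

Answer: False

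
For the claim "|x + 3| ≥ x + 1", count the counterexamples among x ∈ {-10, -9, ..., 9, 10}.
Over all integers in [-10, 10], LHS − RHS is smallest at x = 0, where it equals 2:
x = 0: LHS = |0 + 3| = |3| = 3, RHS = 0 + 1 = 1; 3 ≥ 1 — holds
At the ends of the range:
x = -10: LHS = |(-10) + 3| = |-7| = 7, RHS = (-10) + 1 = -9; 7 ≥ -9 — holds
x = 10: LHS = |10 + 3| = |13| = 13, RHS = 10 + 1 = 11; 13 ≥ 11 — holds
Hence LHS − RHS is never negative, i.e. LHS ≥ RHS throughout, so the relation holds for every integer in [-10, 10].

No counterexample appears in that range.

Answer: 0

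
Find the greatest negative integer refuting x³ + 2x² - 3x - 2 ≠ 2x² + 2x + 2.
Testing negative integers from -1 downward:
x = -1: LHS = (-1)³ + 2·(-1)² - 3·(-1) - 2 = 2, RHS = 2·(-1)² + 2·(-1) + 2 = 2; 2 ≠ 2 — FAILS  ← closest negative counterexample to 0

Answer: x = -1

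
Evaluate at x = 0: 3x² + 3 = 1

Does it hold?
x = 0: LHS = 3·0² + 3 = 3; 3 = 1 — FAILS

The relation fails at x = 0, so x = 0 is a counterexample.

Answer: No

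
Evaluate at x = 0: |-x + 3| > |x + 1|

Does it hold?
x = 0: LHS = |-0 + 3| = |3| = 3, RHS = |0 + 1| = |1| = 1; 3 > 1 — holds

The relation is satisfied at x = 0.

Answer: Yes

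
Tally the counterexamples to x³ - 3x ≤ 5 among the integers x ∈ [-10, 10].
Counterexamples in [-10, 10]: {3, 4, 5, 6, 7, 8, 9, 10}.

Counting them gives 8 values.

Answer: 8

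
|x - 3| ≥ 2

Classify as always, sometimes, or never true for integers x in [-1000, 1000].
Holds at x = 0: LHS = |0 - 3| = |-3| = 3; 3 ≥ 2 — holds
Fails at x = 2: LHS = |2 - 3| = |-1| = 1; 1 ≥ 2 — FAILS
It is satisfied by some integers in the range but not all.

Answer: Sometimes true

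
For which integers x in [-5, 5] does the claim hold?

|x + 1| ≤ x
Over all integers in [-5, 5], LHS − RHS is smallest at x = 0, where it equals 1:
x = 0: LHS = |0 + 1| = |1| = 1; 1 ≤ 0 — FAILS
At the ends of the range:
x = -5: LHS = |(-5) + 1| = |-4| = 4; 4 ≤ -5 — FAILS
x = 5: LHS = |5 + 1| = |6| = 6; 6 ≤ 5 — FAILS
Hence LHS − RHS is never zero or negative, i.e. LHS > RHS throughout, so the claimed relation (≤) fails for every integer in [-5, 5].

Answer: None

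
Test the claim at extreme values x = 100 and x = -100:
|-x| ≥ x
x = 100: LHS = |-100| = 100; 100 ≥ 100 — holds
x = -100: LHS = |-(-100)| = |100| = 100; 100 ≥ -100 — holds

Answer: Yes, holds for both x = 100 and x = -100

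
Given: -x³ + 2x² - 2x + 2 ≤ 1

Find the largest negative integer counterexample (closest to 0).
Testing negative integers from -1 downward:
x = -1: LHS = -(-1)³ + 2·(-1)² - 2·(-1) + 2 = 7; 7 ≤ 1 — FAILS  ← closest negative counterexample to 0

Answer: x = -1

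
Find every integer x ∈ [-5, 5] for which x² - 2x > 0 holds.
Holds for: {-5, -4, -3, -2, -1, 3, 4, 5}
Fails for: {0, 1, 2}

Answer: {-5, -4, -3, -2, -1, 3, 4, 5}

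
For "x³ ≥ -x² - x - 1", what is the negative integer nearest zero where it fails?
Testing negative integers from -1 downward:
x = -1: LHS = (-1)³ = -1, RHS = -(-1)² - (-1) - 1 = -1; -1 ≥ -1 — holds
x = -2: LHS = (-2)³ = -8, RHS = -(-2)² - (-2) - 1 = -3; -8 ≥ -3 — FAILS  ← closest negative counterexample to 0

Answer: x = -2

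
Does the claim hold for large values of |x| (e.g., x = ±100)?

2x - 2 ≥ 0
x = 100: LHS = 2·100 - 2 = 198; 198 ≥ 0 — holds
x = -100: LHS = 2·(-100) - 2 = -202; -202 ≥ 0 — FAILS

Answer: Partially: holds for x = 100, fails for x = -100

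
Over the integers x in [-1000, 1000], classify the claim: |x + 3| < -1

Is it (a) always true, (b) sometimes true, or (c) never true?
An absolute value is never negative, so the left side is ≥ 0 for every x, while the right side is -1. Tightest case in [-1000, 1000] is x = -3:
x = -3: LHS = |(-3) + 3| = |0| = 0; 0 < -1 — FAILS
Hence LHS − RHS is never negative, i.e. LHS ≥ RHS throughout, so the claimed relation (<) fails for every integer in [-1000, 1000].

No integer in the range satisfies it.

Answer: Never true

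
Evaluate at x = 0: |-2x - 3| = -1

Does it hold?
x = 0: LHS = |-2·0 - 3| = |-3| = 3; 3 = -1 — FAILS

The relation fails at x = 0, so x = 0 is a counterexample.

Answer: No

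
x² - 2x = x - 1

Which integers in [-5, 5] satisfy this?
Track d = LHS − RHS over the integers in [-5, 5]. Equality would need d = 0, but d changes sign only between consecutive integers, jumping over 0:
x = 0: LHS = 0² - 2·0 = 0, RHS = 0 - 1 = -1; 0 = -1 — FAILS  (d = 1)
x = 1: LHS = 1² - 2·1 = -1, RHS = 1 - 1 = 0; -1 = 0 — FAILS  (d = -1)
x = 2: LHS = 2² - 2·2 = 0, RHS = 2 - 1 = 1; 0 = 1 — FAILS  (d = -1)
x = 3: LHS = 3² - 2·3 = 3, RHS = 3 - 1 = 2; 3 = 2 — FAILS  (d = 1)
Away from these crossings d keeps a constant sign, and checking every integer in [-5, 5] confirms d ≠ 0 throughout. Hence the two sides are never equal, so the claimed relation (=) fails for every integer in [-5, 5].

Answer: None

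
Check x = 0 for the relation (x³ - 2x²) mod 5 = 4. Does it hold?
x = 0: LHS = (0³ - 2·0²) mod 5 = 0 mod 5 = 0; 0 = 4 — FAILS

The relation fails at x = 0, so x = 0 is a counterexample.

Answer: No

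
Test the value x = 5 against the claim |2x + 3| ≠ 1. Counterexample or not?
Substitute x = 5 into the relation:
x = 5: LHS = |2·5 + 3| = |13| = 13; 13 ≠ 1 — holds

The claim holds here, so x = 5 is not a counterexample. (A counterexample exists elsewhere, e.g. x = -1.)

Answer: No, x = 5 is not a counterexample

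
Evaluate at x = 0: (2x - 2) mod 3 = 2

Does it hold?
x = 0: LHS = (2·0 - 2) mod 3 = (-2) mod 3 = 1; 1 = 2 — FAILS

The relation fails at x = 0, so x = 0 is a counterexample.

Answer: No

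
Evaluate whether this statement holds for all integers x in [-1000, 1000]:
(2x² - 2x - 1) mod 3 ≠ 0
The claim fails at x = -1:
x = -1: LHS = (2·(-1)² - 2·(-1) - 1) mod 3 = 3 mod 3 = 0; 0 ≠ 0 — FAILS

Because a single integer refutes it, the statement is false.

Answer: False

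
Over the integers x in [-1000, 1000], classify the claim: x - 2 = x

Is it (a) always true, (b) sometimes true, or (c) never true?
Over all integers in [-1000, 1000], LHS − RHS is always negative; it is closest to 0 at x = 0, where it equals -2:
x = 0: LHS = 0 - 2 = -2; -2 = 0 — FAILS
At the ends of the range:
x = -1000: LHS = (-1000) - 2 = -1002; -1002 = -1000 — FAILS
x = 1000: LHS = 1000 - 2 = 998; 998 = 1000 — FAILS
Hence LHS − RHS is never 0, i.e. the two sides are never equal, so the claimed relation (=) fails for every integer in [-1000, 1000].

No integer in the range satisfies it.

Answer: Never true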